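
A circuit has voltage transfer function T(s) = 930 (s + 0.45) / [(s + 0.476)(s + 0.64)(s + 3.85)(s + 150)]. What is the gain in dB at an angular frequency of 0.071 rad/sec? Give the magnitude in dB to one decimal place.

|j0.071 + 0.45| = √(0.071² + 0.45²) = 0.4556
|j0.071 + 0.476| = √(0.071² + 0.476²) = 0.4813
|j0.071 + 0.64| = √(0.071² + 0.64²) = 0.6439
|j0.071 + 3.85| = √(0.071² + 3.85²) = 3.851
|j0.071 + 150| = √(0.071² + 150²) = 150
|T(j0.071)| = 930 × 0.4556 / (0.4813 × 0.6439 × 3.851 × 150) = 2.3669
20 log₁₀(2.3669) = 7.48 dB

7.5 dB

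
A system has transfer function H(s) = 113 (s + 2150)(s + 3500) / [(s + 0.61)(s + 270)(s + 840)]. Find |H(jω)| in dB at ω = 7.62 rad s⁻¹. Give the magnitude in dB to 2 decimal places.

|j7.62 + 2150| = √(7.62² + 2150²) = 2150
|j7.62 + 3500| = √(7.62² + 3500²) = 3500
|j7.62 + 0.61| = √(7.62² + 0.61²) = 7.644
|j7.62 + 270| = √(7.62² + 270²) = 270.1
|j7.62 + 840| = √(7.62² + 840²) = 840
|H(j7.62)| = 113 × 2150 × 3500 / (7.644 × 270.1 × 840) = 490.24
20 log₁₀(490.24) = 53.808 dB

53.81 dB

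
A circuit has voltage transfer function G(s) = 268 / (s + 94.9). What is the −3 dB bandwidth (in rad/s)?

For a single-pole low-pass, the −3 dB point is at the pole: ω = 94.9 rad/s.

94.9 rad/s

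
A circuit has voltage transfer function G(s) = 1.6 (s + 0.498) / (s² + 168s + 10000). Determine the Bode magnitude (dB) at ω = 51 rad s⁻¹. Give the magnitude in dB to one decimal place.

|j51 + 0.498| = √(51² + 0.498²) = 51
|(j51)² + 168(j51) + 10000| = |7399 + j8568| = 1.132e+04
|G(j51)| = 1.6 × 51 / 1.132e+04 = 0.0072084
20 log₁₀(0.0072084) = -42.84 dB

-42.8 dB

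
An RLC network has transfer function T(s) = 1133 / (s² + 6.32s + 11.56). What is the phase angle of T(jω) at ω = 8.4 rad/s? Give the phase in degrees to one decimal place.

-138.0°

∠[(j8.4)² + 6.32(j8.4) + 11.56] = ∠[-59 + j53.088] = 138.02°
∠T(j8.4) = −138.02° = -138.02°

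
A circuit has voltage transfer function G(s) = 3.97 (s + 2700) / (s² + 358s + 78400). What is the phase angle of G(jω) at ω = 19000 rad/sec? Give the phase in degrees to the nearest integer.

-97°

∠(j19000 + 2700) = arctan(19000/2700) = 81.91°
∠[(j19000)² + 358(j19000) + 78400] = ∠[-3.6092e+08 + j6.802e+06] = 178.92°
∠G(j19000) = 81.91° − 178.92° = -97.01°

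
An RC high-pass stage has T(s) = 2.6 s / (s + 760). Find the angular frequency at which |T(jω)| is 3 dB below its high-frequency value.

For a single-pole high-pass, the −3 dB point is at the pole: ω = 760 rad s⁻¹.

760 rad s⁻¹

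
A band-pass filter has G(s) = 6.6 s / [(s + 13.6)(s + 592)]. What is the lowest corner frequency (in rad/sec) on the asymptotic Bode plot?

Break frequencies occur at each pole and zero magnitude: 13.6 rad/sec, 592 rad/sec.
The lowest is 13.6 rad/sec.

13.6 rad/sec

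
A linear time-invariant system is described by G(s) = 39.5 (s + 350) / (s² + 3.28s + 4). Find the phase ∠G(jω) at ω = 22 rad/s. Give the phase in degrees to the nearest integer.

-168°

∠(j22 + 350) = arctan(22/350) = 3.60°
∠[(j22)² + 3.28(j22) + 4] = ∠[-480 + j72.16] = 171.45°
∠G(j22) = 3.60° − 171.45° = -167.85°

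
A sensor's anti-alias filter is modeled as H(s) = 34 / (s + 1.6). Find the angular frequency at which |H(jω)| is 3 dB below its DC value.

1.6 rad/s

For a single-pole low-pass, the −3 dB point is at the pole: ω = 1.6 rad/s.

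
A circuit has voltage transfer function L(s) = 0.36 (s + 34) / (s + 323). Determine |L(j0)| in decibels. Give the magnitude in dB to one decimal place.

L(0) = 0.36 × 34 / 323 = 0.037895
20 log₁₀(0.037895) = -28.43 dB

-28.4 dB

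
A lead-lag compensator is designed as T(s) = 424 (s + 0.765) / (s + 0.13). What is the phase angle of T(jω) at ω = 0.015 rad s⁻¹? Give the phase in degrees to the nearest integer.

∠(j0.015 + 0.765) = arctan(0.015/0.765) = 1.12°
∠(j0.015 + 0.13) = arctan(0.015/0.13) = 6.58°
∠T(j0.015) = 1.12° − 6.58° = -5.46°

-5°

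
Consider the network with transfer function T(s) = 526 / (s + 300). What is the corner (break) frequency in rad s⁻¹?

The single real pole at s = −300 gives a corner at ω = 300 rad s⁻¹.

300 rad s⁻¹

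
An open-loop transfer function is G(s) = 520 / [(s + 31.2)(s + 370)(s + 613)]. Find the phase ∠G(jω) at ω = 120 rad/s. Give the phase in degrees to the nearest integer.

∠(j120 + 31.2) = arctan(120/31.2) = 75.43°
∠(j120 + 370) = arctan(120/370) = 17.97°
∠(j120 + 613) = arctan(120/613) = 11.08°
∠G(j120) = − (75.43° + 17.97° + 11.08°) = -104.47°

-104°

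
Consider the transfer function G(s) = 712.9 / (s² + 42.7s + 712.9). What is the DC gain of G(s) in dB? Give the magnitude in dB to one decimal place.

G(0) = 712.9 / 712.9 = 1
20 log₁₀(1) = 0.00 dB

0.0 dB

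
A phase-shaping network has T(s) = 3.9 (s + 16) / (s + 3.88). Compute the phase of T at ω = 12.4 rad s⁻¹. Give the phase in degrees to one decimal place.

∠(j12.4 + 16) = arctan(12.4/16) = 37.78°
∠(j12.4 + 3.88) = arctan(12.4/3.88) = 72.62°
∠T(j12.4) = 37.78° − 72.62° = -34.85°

-34.8 deg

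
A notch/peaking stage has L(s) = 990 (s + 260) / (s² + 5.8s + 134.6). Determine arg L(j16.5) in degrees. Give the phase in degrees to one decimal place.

∠(j16.5 + 260) = arctan(16.5/260) = 3.63°
∠[(j16.5)² + 5.8(j16.5) + 134.6] = ∠[-137.65 + j95.7] = 145.19°
∠L(j16.5) = 3.63° − 145.19° = -141.56°

-141.6°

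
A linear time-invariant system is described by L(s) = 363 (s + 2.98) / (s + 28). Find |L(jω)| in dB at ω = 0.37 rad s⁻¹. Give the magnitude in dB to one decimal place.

31.8 dB

|j0.37 + 2.98| = √(0.37² + 2.98²) = 3.003
|j0.37 + 28| = √(0.37² + 28²) = 28
|L(j0.37)| = 363 × 3.003 / 28 = 38.927
20 log₁₀(38.927) = 31.80 dB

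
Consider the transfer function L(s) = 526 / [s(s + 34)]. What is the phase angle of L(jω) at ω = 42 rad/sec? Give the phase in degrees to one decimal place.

∠(j42 + 34) = arctan(42/34) = 51.01°
∠(j42) = 90.00°
∠L(j42) = − (51.01° + 90.00°) = -141.01°

-141.0°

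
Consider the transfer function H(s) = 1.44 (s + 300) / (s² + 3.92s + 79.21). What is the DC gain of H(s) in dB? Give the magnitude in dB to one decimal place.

H(0) = 1.44 × 300 / 79.21 = 5.4539
20 log₁₀(5.4539) = 14.73 dB

14.7 dB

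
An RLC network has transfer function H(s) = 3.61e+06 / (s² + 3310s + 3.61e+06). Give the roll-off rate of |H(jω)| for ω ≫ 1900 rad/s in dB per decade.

With 0 zeros and 2 poles, the high-frequency asymptotic slope is 20 × (0 − 2) = -40 dB/decade.

-40 dB/decade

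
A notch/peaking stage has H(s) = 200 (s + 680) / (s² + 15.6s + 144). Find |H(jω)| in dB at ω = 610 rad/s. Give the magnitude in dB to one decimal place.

|j610 + 680| = √(610² + 680²) = 913.5
|(j610)² + 15.6(j610) + 144| = |-3.7196e+05 + j9516| = 3.721e+05
|H(j610)| = 200 × 913.5 / 3.721e+05 = 0.49103
20 log₁₀(0.49103) = -6.18 dB

-6.2 dB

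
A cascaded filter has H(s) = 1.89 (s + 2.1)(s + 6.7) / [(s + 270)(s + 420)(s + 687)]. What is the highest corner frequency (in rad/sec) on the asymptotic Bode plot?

687 rad/sec

Break frequencies occur at each pole and zero magnitude: 2.1 rad/sec, 6.7 rad/sec, 270 rad/sec, 420 rad/sec, 687 rad/sec.
The highest is 687 rad/sec.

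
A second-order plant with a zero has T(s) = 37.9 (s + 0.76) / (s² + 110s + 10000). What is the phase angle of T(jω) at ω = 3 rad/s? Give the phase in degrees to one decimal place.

∠(j3 + 0.76) = arctan(3/0.76) = 75.78°
∠[(j3)² + 110(j3) + 10000] = ∠[9991 + j330] = 1.89°
∠T(j3) = 75.78° − 1.89° = 73.89°

73.9°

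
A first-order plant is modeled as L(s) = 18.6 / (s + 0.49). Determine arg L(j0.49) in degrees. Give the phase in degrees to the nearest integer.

∠(j0.49 + 0.49) = arctan(0.49/0.49) = 45.00°
∠L(j0.49) = −45.00° = -45.00°

-45 deg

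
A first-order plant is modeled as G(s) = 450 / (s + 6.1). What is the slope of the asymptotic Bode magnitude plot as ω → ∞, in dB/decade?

-20 dB/decade

With 0 zeros and 1 pole, the high-frequency asymptotic slope is 20 × (0 − 1) = -20 dB/decade.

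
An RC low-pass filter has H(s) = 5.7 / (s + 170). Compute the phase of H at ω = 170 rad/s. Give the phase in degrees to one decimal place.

∠(j170 + 170) = arctan(170/170) = 45.00°
∠H(j170) = −45.00° = -45.00°

-45.0°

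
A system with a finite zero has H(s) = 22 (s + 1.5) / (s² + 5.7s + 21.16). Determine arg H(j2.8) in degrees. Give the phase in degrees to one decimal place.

11.7°

∠(j2.8 + 1.5) = arctan(2.8/1.5) = 61.82°
∠[(j2.8)² + 5.7(j2.8) + 21.16] = ∠[13.32 + j15.96] = 50.15°
∠H(j2.8) = 61.82° − 50.15° = 11.67°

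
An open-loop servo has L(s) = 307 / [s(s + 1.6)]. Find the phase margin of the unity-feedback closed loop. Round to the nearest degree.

Gain crossover: |L(jω)| = 1 at ω ≈ 17.5 rad s⁻¹.
∠L(j17.5) = −90° − arctan(17.5/1.6) ≈ -174.77°
PM = 180° + (-174.77°) = 5.23°

5°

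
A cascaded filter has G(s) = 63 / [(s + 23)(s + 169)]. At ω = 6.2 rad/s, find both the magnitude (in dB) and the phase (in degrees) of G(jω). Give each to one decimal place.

|j6.2 + 23| = √(6.2² + 23²) = 23.82
|j6.2 + 169| = √(6.2² + 169²) = 169.1
|G(j6.2)| = 63 / (23.82 × 169.1) = 0.015639
20 log₁₀(0.015639) = -36.12 dB
∠(j6.2 + 23) = arctan(6.2/23) = 15.09°
∠(j6.2 + 169) = arctan(6.2/169) = 2.10°
∠G(j6.2) = − (15.09° + 2.10°) = -17.19°

|G| = -36.1 dB, ∠G = -17.2°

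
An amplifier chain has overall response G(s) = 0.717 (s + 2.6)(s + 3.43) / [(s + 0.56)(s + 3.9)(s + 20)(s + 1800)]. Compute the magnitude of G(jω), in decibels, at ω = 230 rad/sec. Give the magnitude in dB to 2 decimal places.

|j230 + 2.6| = √(230² + 2.6²) = 230
|j230 + 3.43| = √(230² + 3.43²) = 230
|j230 + 0.56| = √(230² + 0.56²) = 230
|j230 + 3.9| = √(230² + 3.9²) = 230
|j230 + 20| = √(230² + 20²) = 230.9
|j230 + 1800| = √(230² + 1800²) = 1815
|G(j230)| = 0.717 × 230 × 230 / (230 × 230 × 230.9 × 1815) = 1.7115e-06
20 log₁₀(1.7115e-06) = -115.332 dB

-115.33 dB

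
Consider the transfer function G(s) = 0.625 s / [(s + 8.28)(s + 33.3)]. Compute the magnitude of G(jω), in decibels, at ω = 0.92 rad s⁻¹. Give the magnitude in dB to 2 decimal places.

-53.67 dB

|j0.92| = 0.92
|j0.92 + 8.28| = √(0.92² + 8.28²) = 8.331
|j0.92 + 33.3| = √(0.92² + 33.3²) = 33.31
|G(j0.92)| = 0.625 × 0.92 / (8.331 × 33.31) = 0.0020719
20 log₁₀(0.0020719) = -53.673 dB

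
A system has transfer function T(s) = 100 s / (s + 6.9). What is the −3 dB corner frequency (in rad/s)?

6.9 rad/s

For a single-pole high-pass, the −3 dB point is at the pole: ω = 6.9 rad/s.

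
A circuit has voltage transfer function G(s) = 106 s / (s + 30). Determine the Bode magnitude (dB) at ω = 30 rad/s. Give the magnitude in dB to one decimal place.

37.5 dB

|j30| = 30
|j30 + 30| = √(30² + 30²) = 42.43
|G(j30)| = 106 × 30 / 42.43 = 74.953
20 log₁₀(74.953) = 37.50 dB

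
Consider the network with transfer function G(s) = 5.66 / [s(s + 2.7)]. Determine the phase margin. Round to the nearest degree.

Gain crossover: |G(jω)| = 1 at ω ≈ 1.76 rad s⁻¹.
∠G(j1.76) = −90° − arctan(1.76/2.7) ≈ -123.05°
PM = 180° + (-123.05°) = 56.95°

57 deg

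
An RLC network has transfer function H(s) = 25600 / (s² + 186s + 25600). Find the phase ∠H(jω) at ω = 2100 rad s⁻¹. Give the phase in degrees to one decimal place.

∠[(j2100)² + 186(j2100) + 25600] = ∠[-4.3844e+06 + j3.906e+05] = 174.91°
∠H(j2100) = −174.91° = -174.91°

-174.9°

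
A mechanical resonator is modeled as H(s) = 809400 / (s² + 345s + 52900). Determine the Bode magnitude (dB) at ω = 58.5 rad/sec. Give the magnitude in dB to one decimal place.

|(j58.5)² + 345(j58.5) + 52900| = |49478 + j20182| = 5.344e+04
|H(j58.5)| = 809400 / 5.344e+04 = 15.147
20 log₁₀(15.147) = 23.61 dB

23.6 dB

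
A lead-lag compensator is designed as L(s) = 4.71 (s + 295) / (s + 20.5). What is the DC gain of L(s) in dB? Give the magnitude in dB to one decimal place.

L(0) = 4.71 × 295 / 20.5 = 67.778
20 log₁₀(67.778) = 36.62 dB

36.6 dB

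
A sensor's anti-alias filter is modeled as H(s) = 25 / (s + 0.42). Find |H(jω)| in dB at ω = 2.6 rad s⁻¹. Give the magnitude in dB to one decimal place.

19.5 dB

|j2.6 + 0.42| = √(2.6² + 0.42²) = 2.634
|H(j2.6)| = 25 / 2.634 = 9.4923
20 log₁₀(9.4923) = 19.55 dB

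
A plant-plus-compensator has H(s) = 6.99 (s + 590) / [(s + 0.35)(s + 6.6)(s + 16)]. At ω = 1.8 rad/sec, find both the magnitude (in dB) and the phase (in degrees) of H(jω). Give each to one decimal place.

|j1.8 + 590| = √(1.8² + 590²) = 590
|j1.8 + 0.35| = √(1.8² + 0.35²) = 1.834
|j1.8 + 6.6| = √(1.8² + 6.6²) = 6.841
|j1.8 + 16| = √(1.8² + 16²) = 16.1
|H(j1.8)| = 6.99 × 590 / (1.834 × 6.841 × 16.1) = 20.419
20 log₁₀(20.419) = 26.20 dB
∠(j1.8 + 590) = arctan(1.8/590) = 0.17°
∠(j1.8 + 0.35) = arctan(1.8/0.35) = 79.00°
∠(j1.8 + 6.6) = arctan(1.8/6.6) = 15.26°
∠(j1.8 + 16) = arctan(1.8/16) = 6.42°
∠H(j1.8) = 0.17° − (79.00° + 15.26° + 6.42°) = -100.50°

|H| = 26.2 dB, ∠H = -100.5 deg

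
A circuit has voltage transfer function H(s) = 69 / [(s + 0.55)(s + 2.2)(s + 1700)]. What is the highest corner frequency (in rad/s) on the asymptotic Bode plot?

Break frequencies occur at each pole and zero magnitude: 0.55 rad/s, 2.2 rad/s, 1700 rad/s.
The highest is 1700 rad/s.

1700 rad/s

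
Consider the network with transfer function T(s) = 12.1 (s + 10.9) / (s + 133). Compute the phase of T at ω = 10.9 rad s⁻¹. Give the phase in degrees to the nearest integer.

∠(j10.9 + 10.9) = arctan(10.9/10.9) = 45.00°
∠(j10.9 + 133) = arctan(10.9/133) = 4.69°
∠T(j10.9) = 45.00° − 4.69° = 40.31°

40°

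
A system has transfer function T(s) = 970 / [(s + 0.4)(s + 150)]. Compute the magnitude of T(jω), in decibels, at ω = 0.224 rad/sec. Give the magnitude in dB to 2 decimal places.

22.99 dB

|j0.224 + 0.4| = √(0.224² + 0.4²) = 0.4584
|j0.224 + 150| = √(0.224² + 150²) = 150
|T(j0.224)| = 970 / (0.4584 × 150) = 14.105
20 log₁₀(14.105) = 22.988 dB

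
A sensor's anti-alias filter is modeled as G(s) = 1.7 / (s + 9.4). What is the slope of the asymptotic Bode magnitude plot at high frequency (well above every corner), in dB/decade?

-20 dB/decade

With 0 zeros and 1 pole, the high-frequency asymptotic slope is 20 × (0 − 1) = -20 dB/decade.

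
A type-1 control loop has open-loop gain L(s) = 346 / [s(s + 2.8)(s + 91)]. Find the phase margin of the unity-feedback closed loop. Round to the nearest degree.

65 deg

Gain crossover: |L(jω)| = 1 at ω ≈ 1.24 rad s⁻¹.
∠L(j1.24) = −90° − arctan(1.24/2.8) − arctan(1.24/91) ≈ -114.69°
PM = 180° + (-114.69°) = 65.31°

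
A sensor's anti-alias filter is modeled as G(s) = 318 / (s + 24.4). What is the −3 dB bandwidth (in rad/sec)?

For a single-pole low-pass, the −3 dB point is at the pole: ω = 24.4 rad/sec.

24.4 rad/sec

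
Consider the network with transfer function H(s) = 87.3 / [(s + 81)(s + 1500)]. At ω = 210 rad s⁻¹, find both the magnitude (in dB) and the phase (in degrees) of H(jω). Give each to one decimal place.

|j210 + 81| = √(210² + 81²) = 225.1
|j210 + 1500| = √(210² + 1500²) = 1515
|H(j210)| = 87.3 / (225.1 × 1515) = 0.00025608
20 log₁₀(0.00025608) = -71.83 dB
∠(j210 + 81) = arctan(210/81) = 68.91°
∠(j210 + 1500) = arctan(210/1500) = 7.97°
∠H(j210) = − (68.91° + 7.97°) = -76.88°

|H| = -71.8 dB, ∠H = -76.9°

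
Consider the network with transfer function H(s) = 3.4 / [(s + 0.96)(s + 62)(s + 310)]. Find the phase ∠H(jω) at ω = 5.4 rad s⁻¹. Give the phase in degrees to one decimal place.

∠(j5.4 + 0.96) = arctan(5.4/0.96) = 79.92°
∠(j5.4 + 62) = arctan(5.4/62) = 4.98°
∠(j5.4 + 310) = arctan(5.4/310) = 1.00°
∠H(j5.4) = − (79.92° + 4.98° + 1.00°) = -85.90°

-85.9°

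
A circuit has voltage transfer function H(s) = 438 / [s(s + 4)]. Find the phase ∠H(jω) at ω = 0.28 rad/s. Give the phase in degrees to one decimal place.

-94.0°

∠(j0.28 + 4) = arctan(0.28/4) = 4.00°
∠(j0.28) = 90.00°
∠H(j0.28) = − (4.00° + 90.00°) = -94.00°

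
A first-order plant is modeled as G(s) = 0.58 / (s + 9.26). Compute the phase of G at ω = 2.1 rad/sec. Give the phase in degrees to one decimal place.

∠(j2.1 + 9.26) = arctan(2.1/9.26) = 12.78°
∠G(j2.1) = −12.78° = -12.78°

-12.8 deg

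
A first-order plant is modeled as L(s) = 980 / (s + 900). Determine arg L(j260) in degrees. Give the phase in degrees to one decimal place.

-16.1°

∠(j260 + 900) = arctan(260/900) = 16.11°
∠L(j260) = −16.11° = -16.11°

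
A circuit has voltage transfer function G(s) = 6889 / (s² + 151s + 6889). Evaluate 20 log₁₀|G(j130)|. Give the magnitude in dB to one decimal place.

|(j130)² + 151(j130) + 6889| = |-10011 + j19630| = 2.204e+04
|G(j130)| = 6889 / 2.204e+04 = 0.31263
20 log₁₀(0.31263) = -10.10 dB

-10.1 dB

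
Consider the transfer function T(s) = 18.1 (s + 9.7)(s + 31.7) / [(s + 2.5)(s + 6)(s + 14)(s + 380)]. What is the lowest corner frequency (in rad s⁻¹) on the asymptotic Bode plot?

2.5 rad s⁻¹

Break frequencies occur at each pole and zero magnitude: 2.5 rad s⁻¹, 6 rad s⁻¹, 9.7 rad s⁻¹, 14 rad s⁻¹, 31.7 rad s⁻¹, 380 rad s⁻¹.
The lowest is 2.5 rad s⁻¹.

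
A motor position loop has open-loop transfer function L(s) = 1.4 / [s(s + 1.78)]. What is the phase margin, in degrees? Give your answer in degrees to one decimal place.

67.8°

Gain crossover: |L(jω)| = 1 at ω ≈ 0.728 rad/s.
∠L(j0.728) = −90° − arctan(0.728/1.78) ≈ -112.24°
PM = 180° + (-112.24°) = 67.76°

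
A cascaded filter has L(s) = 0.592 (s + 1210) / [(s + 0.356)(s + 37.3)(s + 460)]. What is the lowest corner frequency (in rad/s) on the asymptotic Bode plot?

0.356 rad/s

Break frequencies occur at each pole and zero magnitude: 0.356 rad/s, 37.3 rad/s, 460 rad/s, 1210 rad/s.
The lowest is 0.356 rad/s.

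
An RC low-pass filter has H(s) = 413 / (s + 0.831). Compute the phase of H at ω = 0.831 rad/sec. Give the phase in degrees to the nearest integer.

-45°

∠(j0.831 + 0.831) = arctan(0.831/0.831) = 45.00°
∠H(j0.831) = −45.00° = -45.00°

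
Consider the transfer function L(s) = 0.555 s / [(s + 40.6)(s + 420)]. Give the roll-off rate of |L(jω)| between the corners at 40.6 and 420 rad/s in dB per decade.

In this band the factors already past their corner are: 1 differentiator zero, pole at 40.6; net slope = 0 dB/decade.

0 dB/decade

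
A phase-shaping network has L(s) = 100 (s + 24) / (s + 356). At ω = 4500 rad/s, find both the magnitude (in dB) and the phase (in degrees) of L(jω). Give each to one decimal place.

|L| = 40.0 dB, ∠L = 4.2°

|j4500 + 24| = √(4500² + 24²) = 4500
|j4500 + 356| = √(4500² + 356²) = 4514
|L(j4500)| = 100 × 4500 / 4514 = 99.69
20 log₁₀(99.69) = 39.97 dB
∠(j4500 + 24) = arctan(4500/24) = 89.69°
∠(j4500 + 356) = arctan(4500/356) = 85.48°
∠L(j4500) = 89.69° − 85.48° = 4.22°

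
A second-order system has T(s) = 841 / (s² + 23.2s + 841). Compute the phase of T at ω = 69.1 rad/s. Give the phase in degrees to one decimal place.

-157.8°

∠[(j69.1)² + 23.2(j69.1) + 841] = ∠[-3933.8 + j1603.1] = 157.83°
∠T(j69.1) = −157.83° = -157.83°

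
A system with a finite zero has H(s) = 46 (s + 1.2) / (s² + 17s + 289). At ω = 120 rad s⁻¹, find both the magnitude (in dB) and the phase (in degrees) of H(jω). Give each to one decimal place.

|H| = -8.2 dB, ∠H = -82.3°

|j120 + 1.2| = √(120² + 1.2²) = 120
|(j120)² + 17(j120) + 289| = |-14111 + j2040| = 1.426e+04
|H(j120)| = 46 × 120 / 1.426e+04 = 0.38718
20 log₁₀(0.38718) = -8.24 dB
∠(j120 + 1.2) = arctan(120/1.2) = 89.43°
∠[(j120)² + 17(j120) + 289] = ∠[-14111 + j2040] = 171.77°
∠H(j120) = 89.43° − 171.77° = -82.35°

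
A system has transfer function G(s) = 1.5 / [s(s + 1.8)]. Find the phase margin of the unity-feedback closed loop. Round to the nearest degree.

67 deg

Gain crossover: |G(jω)| = 1 at ω ≈ 0.767 rad s⁻¹.
∠G(j0.767) = −90° − arctan(0.767/1.8) ≈ -113.07°
PM = 180° + (-113.07°) = 66.93°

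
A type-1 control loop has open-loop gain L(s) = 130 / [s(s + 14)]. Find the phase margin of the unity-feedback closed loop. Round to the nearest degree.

Gain crossover: |L(jω)| = 1 at ω ≈ 8.05 rad s⁻¹.
∠L(j8.05) = −90° − arctan(8.05/14) ≈ -119.90°
PM = 180° + (-119.90°) = 60.10°

60°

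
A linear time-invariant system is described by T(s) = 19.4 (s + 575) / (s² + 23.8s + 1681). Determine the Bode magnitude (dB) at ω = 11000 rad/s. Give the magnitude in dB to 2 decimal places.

|j11000 + 575| = √(11000² + 575²) = 1.102e+04
|(j11000)² + 23.8(j11000) + 1681| = |-1.21e+08 + j2.618e+05| = 1.21e+08
|T(j11000)| = 19.4 × 1.102e+04 / 1.21e+08 = 0.0017661
20 log₁₀(0.0017661) = -55.060 dB

-55.06 dB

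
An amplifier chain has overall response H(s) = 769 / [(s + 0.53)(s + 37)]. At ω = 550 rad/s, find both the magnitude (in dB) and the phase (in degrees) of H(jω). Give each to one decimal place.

|j550 + 0.53| = √(550² + 0.53²) = 550
|j550 + 37| = √(550² + 37²) = 551.2
|H(j550)| = 769 / (550 × 551.2) = 0.0025364
20 log₁₀(0.0025364) = -51.92 dB
∠(j550 + 0.53) = arctan(550/0.53) = 89.94°
∠(j550 + 37) = arctan(550/37) = 86.15°
∠H(j550) = − (89.94° + 86.15°) = -176.10°

|H| = -51.9 dB, ∠H = -176.1°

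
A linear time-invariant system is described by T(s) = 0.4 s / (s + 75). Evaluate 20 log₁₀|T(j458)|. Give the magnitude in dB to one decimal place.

-8.1 dB

|j458| = 458
|j458 + 75| = √(458² + 75²) = 464.1
|T(j458)| = 0.4 × 458 / 464.1 = 0.39474
20 log₁₀(0.39474) = -8.07 dB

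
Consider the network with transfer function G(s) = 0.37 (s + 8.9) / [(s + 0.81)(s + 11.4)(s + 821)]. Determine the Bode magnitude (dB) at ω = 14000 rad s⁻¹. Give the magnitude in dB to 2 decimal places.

|j14000 + 8.9| = √(14000² + 8.9²) = 1.4e+04
|j14000 + 0.81| = √(14000² + 0.81²) = 1.4e+04
|j14000 + 11.4| = √(14000² + 11.4²) = 1.4e+04
|j14000 + 821| = √(14000² + 821²) = 1.402e+04
|G(j14000)| = 0.37 × 1.4e+04 / (1.4e+04 × 1.4e+04 × 1.402e+04) = 1.8845e-09
20 log₁₀(1.8845e-09) = -174.496 dB

-174.50 dB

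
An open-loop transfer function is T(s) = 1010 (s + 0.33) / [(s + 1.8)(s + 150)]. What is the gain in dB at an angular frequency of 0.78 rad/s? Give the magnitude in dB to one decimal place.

9.3 dB

|j0.78 + 0.33| = √(0.78² + 0.33²) = 0.8469
|j0.78 + 1.8| = √(0.78² + 1.8²) = 1.962
|j0.78 + 150| = √(0.78² + 150²) = 150
|T(j0.78)| = 1010 × 0.8469 / (1.962 × 150) = 2.9069
20 log₁₀(2.9069) = 9.27 dB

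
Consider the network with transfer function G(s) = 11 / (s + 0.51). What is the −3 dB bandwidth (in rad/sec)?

0.51 rad/sec

For a single-pole low-pass, the −3 dB point is at the pole: ω = 0.51 rad/sec.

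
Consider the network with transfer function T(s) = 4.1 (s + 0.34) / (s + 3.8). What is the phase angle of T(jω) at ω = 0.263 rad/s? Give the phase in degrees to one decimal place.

33.8°

∠(j0.263 + 0.34) = arctan(0.263/0.34) = 37.72°
∠(j0.263 + 3.8) = arctan(0.263/3.8) = 3.96°
∠T(j0.263) = 37.72° − 3.96° = 33.76°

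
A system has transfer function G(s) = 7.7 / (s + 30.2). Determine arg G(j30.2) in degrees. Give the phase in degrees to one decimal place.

-45.0 deg

∠(j30.2 + 30.2) = arctan(30.2/30.2) = 45.00°
∠G(j30.2) = −45.00° = -45.00°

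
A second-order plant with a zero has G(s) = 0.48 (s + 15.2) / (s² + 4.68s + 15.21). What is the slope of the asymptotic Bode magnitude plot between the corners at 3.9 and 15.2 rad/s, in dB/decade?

In this band the factors already past their corner are: complex pole pair at ωₙ ≈ 3.9; net slope = -40 dB/decade.

-40 dB/decade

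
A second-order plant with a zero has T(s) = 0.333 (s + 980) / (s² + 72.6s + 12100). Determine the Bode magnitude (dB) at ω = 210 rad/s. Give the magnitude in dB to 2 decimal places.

-40.52 dB

|j210 + 980| = √(210² + 980²) = 1002
|(j210)² + 72.6(j210) + 12100| = |-32000 + j15246| = 3.545e+04
|T(j210)| = 0.333 × 1002 / 3.545e+04 = 0.0094156
20 log₁₀(0.0094156) = -40.523 dB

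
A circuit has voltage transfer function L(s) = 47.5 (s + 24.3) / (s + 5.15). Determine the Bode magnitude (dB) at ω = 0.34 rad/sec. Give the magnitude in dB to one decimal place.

|j0.34 + 24.3| = √(0.34² + 24.3²) = 24.3
|j0.34 + 5.15| = √(0.34² + 5.15²) = 5.161
|L(j0.34)| = 47.5 × 24.3 / 5.161 = 223.66
20 log₁₀(223.66) = 46.99 dB

47.0 dB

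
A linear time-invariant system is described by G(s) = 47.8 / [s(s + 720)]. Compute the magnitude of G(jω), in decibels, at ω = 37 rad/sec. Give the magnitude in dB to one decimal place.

|j37 + 720| = √(37² + 720²) = 721
|j37| = 37
|G(j37)| = 47.8 / (721 × 37) = 0.0017919
20 log₁₀(0.0017919) = -54.93 dB

-54.9 dB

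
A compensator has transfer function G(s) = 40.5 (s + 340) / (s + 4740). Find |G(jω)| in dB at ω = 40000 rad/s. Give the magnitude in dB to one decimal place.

32.1 dB

|j40000 + 340| = √(40000² + 340²) = 4e+04
|j40000 + 4740| = √(40000² + 4740²) = 4.028e+04
|G(j40000)| = 40.5 × 4e+04 / 4.028e+04 = 40.22
20 log₁₀(40.22) = 32.09 dB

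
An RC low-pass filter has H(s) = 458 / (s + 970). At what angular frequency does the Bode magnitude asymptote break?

970 rad/s

The single real pole at s = −970 gives a corner at ω = 970 rad/s.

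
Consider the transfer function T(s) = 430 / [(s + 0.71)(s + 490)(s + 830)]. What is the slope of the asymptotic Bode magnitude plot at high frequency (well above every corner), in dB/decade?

-60 dB/decade

With 0 zeros and 3 poles, the high-frequency asymptotic slope is 20 × (0 − 3) = -60 dB/decade.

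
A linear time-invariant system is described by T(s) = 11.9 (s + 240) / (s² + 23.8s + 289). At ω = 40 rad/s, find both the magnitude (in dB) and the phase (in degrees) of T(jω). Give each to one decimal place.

|T| = 5.0 dB, ∠T = -134.6 deg

|j40 + 240| = √(40² + 240²) = 243.3
|(j40)² + 23.8(j40) + 289| = |-1311 + j952| = 1620
|T(j40)| = 11.9 × 243.3 / 1620 = 1.7871
20 log₁₀(1.7871) = 5.04 dB
∠(j40 + 240) = arctan(40/240) = 9.46°
∠[(j40)² + 23.8(j40) + 289] = ∠[-1311 + j952] = 144.01°
∠T(j40) = 9.46° − 144.01° = -134.55°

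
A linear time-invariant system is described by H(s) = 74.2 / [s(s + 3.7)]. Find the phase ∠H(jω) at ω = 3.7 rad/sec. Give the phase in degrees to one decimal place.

-135.0°

∠(j3.7 + 3.7) = arctan(3.7/3.7) = 45.00°
∠(j3.7) = 90.00°
∠H(j3.7) = − (45.00° + 90.00°) = -135.00°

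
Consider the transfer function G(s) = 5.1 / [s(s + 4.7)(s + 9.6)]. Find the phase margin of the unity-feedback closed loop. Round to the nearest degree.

Gain crossover: |G(jω)| = 1 at ω ≈ 0.113 rad/s.
∠G(j0.113) = −90° − arctan(0.113/4.7) − arctan(0.113/9.6) ≈ -92.05°
PM = 180° + (-92.05°) = 87.95°

88°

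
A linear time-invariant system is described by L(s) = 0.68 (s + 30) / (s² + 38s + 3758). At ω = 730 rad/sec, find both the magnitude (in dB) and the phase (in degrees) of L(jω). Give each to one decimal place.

|L| = -60.6 dB, ∠L = -89.4°

|j730 + 30| = √(730² + 30²) = 730.6
|(j730)² + 38(j730) + 3758| = |-5.2914e+05 + j27740| = 5.299e+05
|L(j730)| = 0.68 × 730.6 / 5.299e+05 = 0.00093763
20 log₁₀(0.00093763) = -60.56 dB
∠(j730 + 30) = arctan(730/30) = 87.65°
∠[(j730)² + 38(j730) + 3758] = ∠[-5.2914e+05 + j27740] = 177.00°
∠L(j730) = 87.65° − 177.00° = -89.35°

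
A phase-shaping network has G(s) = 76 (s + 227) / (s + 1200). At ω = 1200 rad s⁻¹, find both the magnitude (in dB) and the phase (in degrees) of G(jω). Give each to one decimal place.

|j1200 + 227| = √(1200² + 227²) = 1221
|j1200 + 1200| = √(1200² + 1200²) = 1697
|G(j1200)| = 76 × 1221 / 1697 = 54.693
20 log₁₀(54.693) = 34.76 dB
∠(j1200 + 227) = arctan(1200/227) = 79.29°
∠(j1200 + 1200) = arctan(1200/1200) = 45.00°
∠G(j1200) = 79.29° − 45.00° = 34.29°

|G| = 34.8 dB, ∠G = 34.3°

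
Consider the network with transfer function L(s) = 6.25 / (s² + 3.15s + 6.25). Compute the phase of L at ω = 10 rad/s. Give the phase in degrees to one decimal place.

-161.4°

∠[(j10)² + 3.15(j10) + 6.25] = ∠[-93.75 + j31.5] = 161.43°
∠L(j10) = −161.43° = -161.43°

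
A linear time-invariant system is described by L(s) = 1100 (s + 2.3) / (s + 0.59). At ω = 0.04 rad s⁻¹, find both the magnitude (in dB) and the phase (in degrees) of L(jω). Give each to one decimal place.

|L| = 72.6 dB, ∠L = -2.9°

|j0.04 + 2.3| = √(0.04² + 2.3²) = 2.3
|j0.04 + 0.59| = √(0.04² + 0.59²) = 0.5914
|L(j0.04)| = 1100 × 2.3 / 0.5914 = 4279
20 log₁₀(4279) = 72.63 dB
∠(j0.04 + 2.3) = arctan(0.04/2.3) = 1.00°
∠(j0.04 + 0.59) = arctan(0.04/0.59) = 3.88°
∠L(j0.04) = 1.00° − 3.88° = -2.88°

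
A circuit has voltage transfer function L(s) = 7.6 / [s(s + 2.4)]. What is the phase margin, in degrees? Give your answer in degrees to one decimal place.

Gain crossover: |L(jω)| = 1 at ω ≈ 2.29 rad/sec.
∠L(j2.29) = −90° − arctan(2.29/2.4) ≈ -133.67°
PM = 180° + (-133.67°) = 46.33°

46.3°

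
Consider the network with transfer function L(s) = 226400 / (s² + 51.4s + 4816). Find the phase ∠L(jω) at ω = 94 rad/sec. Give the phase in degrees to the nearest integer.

-130°

∠[(j94)² + 51.4(j94) + 4816] = ∠[-4020 + j4831.6] = 129.76°
∠L(j94) = −129.76° = -129.76°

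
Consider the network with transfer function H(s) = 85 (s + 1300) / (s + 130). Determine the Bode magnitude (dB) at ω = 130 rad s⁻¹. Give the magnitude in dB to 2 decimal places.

55.62 dB

|j130 + 1300| = √(130² + 1300²) = 1306
|j130 + 130| = √(130² + 130²) = 183.8
|H(j130)| = 85 × 1306 / 183.8 = 604.04
20 log₁₀(604.04) = 55.621 dB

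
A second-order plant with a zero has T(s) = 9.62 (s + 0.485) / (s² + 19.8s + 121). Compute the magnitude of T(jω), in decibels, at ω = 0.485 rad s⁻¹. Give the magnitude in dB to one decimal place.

|j0.485 + 0.485| = √(0.485² + 0.485²) = 0.6859
|(j0.485)² + 19.8(j0.485) + 121| = |120.76 + j9.603| = 121.1
|T(j0.485)| = 9.62 × 0.6859 / 121.1 = 0.054466
20 log₁₀(0.054466) = -25.28 dB

-25.3 dB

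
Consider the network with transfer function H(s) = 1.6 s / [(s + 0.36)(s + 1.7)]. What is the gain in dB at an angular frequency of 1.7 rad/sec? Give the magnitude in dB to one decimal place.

|j1.7| = 1.7
|j1.7 + 0.36| = √(1.7² + 0.36²) = 1.738
|j1.7 + 1.7| = √(1.7² + 1.7²) = 2.404
|H(j1.7)| = 1.6 × 1.7 / (1.738 × 2.404) = 0.65107
20 log₁₀(0.65107) = -3.73 dB

-3.7 dB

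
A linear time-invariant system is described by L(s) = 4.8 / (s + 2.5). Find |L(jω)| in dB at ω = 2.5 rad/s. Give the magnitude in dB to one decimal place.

|j2.5 + 2.5| = √(2.5² + 2.5²) = 3.536
|L(j2.5)| = 4.8 / 3.536 = 1.3576
20 log₁₀(1.3576) = 2.66 dB

2.7 dB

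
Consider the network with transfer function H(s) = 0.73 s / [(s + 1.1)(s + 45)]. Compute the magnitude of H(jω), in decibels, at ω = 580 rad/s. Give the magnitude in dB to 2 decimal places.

-58.03 dB

|j580| = 580
|j580 + 1.1| = √(580² + 1.1²) = 580
|j580 + 45| = √(580² + 45²) = 581.7
|H(j580)| = 0.73 × 580 / (580 × 581.7) = 0.0012548
20 log₁₀(0.0012548) = -58.028 dB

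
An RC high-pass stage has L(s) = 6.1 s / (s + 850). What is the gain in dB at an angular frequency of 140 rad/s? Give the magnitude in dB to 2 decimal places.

|j140| = 140
|j140 + 850| = √(140² + 850²) = 861.5
|L(j140)| = 6.1 × 140 / 861.5 = 0.99135
20 log₁₀(0.99135) = -0.075 dB

-0.08 dB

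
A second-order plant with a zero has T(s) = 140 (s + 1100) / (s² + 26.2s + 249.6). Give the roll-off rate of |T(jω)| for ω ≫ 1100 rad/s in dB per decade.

With 1 zero and 2 poles, the high-frequency asymptotic slope is 20 × (1 − 2) = -20 dB/decade.

-20 dB/decade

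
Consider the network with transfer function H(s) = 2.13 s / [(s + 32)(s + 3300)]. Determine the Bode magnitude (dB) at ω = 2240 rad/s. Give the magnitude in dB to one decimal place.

-65.4 dB

|j2240| = 2240
|j2240 + 32| = √(2240² + 32²) = 2240
|j2240 + 3300| = √(2240² + 3300²) = 3988
|H(j2240)| = 2.13 × 2240 / (2240 × 3988) = 0.00053399
20 log₁₀(0.00053399) = -65.45 dB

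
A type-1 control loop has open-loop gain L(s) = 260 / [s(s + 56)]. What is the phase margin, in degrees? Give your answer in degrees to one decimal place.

Gain crossover: |L(jω)| = 1 at ω ≈ 4.63 rad s⁻¹.
∠L(j4.63) = −90° − arctan(4.63/56) ≈ -94.72°
PM = 180° + (-94.72°) = 85.28°

85.3°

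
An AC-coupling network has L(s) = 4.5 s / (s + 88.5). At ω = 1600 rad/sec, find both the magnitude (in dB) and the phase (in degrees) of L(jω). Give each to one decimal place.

|L| = 13.1 dB, ∠L = 3.2 deg

|j1600| = 1600
|j1600 + 88.5| = √(1600² + 88.5²) = 1602
|L(j1600)| = 4.5 × 1600 / 1602 = 4.4931
20 log₁₀(4.4931) = 13.05 dB
∠(j1600) = 90.00°
∠(j1600 + 88.5) = arctan(1600/88.5) = 86.83°
∠L(j1600) = 90.00° − 86.83° = 3.17°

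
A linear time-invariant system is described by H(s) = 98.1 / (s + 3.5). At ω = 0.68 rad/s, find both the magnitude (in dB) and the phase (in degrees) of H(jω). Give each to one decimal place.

|j0.68 + 3.5| = √(0.68² + 3.5²) = 3.565
|H(j0.68)| = 98.1 / 3.565 = 27.514
20 log₁₀(27.514) = 28.79 dB
∠(j0.68 + 3.5) = arctan(0.68/3.5) = 10.99°
∠H(j0.68) = −10.99° = -10.99°

|H| = 28.8 dB, ∠H = -11.0°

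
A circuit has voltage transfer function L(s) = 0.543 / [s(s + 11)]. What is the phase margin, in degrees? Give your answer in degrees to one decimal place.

Gain crossover: |L(jω)| = 1 at ω ≈ 0.0494 rad/s.
∠L(j0.0494) = −90° − arctan(0.0494/11) ≈ -90.26°
PM = 180° + (-90.26°) = 89.74°

89.7°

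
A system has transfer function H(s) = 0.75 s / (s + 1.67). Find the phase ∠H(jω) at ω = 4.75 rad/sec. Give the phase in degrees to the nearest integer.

19°

∠(j4.75) = 90.00°
∠(j4.75 + 1.67) = arctan(4.75/1.67) = 70.63°
∠H(j4.75) = 90.00° − 70.63° = 19.37°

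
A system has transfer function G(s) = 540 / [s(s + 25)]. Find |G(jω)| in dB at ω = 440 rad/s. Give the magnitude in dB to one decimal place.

|j440 + 25| = √(440² + 25²) = 440.7
|j440| = 440
|G(j440)| = 540 / (440.7 × 440) = 0.0027848
20 log₁₀(0.0027848) = -51.10 dB

-51.1 dB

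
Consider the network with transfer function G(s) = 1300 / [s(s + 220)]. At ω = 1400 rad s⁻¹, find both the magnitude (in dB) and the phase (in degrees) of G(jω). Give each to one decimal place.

|G| = -63.7 dB, ∠G = -171.1°

|j1400 + 220| = √(1400² + 220²) = 1417
|j1400| = 1400
|G(j1400)| = 1300 / (1417 × 1400) = 0.00065522
20 log₁₀(0.00065522) = -63.67 dB
∠(j1400 + 220) = arctan(1400/220) = 81.07°
∠(j1400) = 90.00°
∠G(j1400) = − (81.07° + 90.00°) = -171.07°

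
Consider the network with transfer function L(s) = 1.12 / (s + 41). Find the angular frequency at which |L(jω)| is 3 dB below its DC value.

For a single-pole low-pass, the −3 dB point is at the pole: ω = 41 rad s⁻¹.

41 rad s⁻¹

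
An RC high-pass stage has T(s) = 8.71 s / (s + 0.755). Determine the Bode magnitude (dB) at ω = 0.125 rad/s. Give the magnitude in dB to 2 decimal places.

3.06 dB

|j0.125| = 0.125
|j0.125 + 0.755| = √(0.125² + 0.755²) = 0.7653
|T(j0.125)| = 8.71 × 0.125 / 0.7653 = 1.4227
20 log₁₀(1.4227) = 3.062 dB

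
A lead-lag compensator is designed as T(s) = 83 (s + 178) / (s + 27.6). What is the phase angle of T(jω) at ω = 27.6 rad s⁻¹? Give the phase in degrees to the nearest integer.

-36°

∠(j27.6 + 178) = arctan(27.6/178) = 8.81°
∠(j27.6 + 27.6) = arctan(27.6/27.6) = 45.00°
∠T(j27.6) = 8.81° − 45.00° = -36.19°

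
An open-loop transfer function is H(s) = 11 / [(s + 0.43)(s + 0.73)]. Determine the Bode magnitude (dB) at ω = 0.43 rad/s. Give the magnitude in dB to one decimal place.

|j0.43 + 0.43| = √(0.43² + 0.43²) = 0.6081
|j0.43 + 0.73| = √(0.43² + 0.73²) = 0.8472
|H(j0.43)| = 11 / (0.6081 × 0.8472) = 21.35
20 log₁₀(21.35) = 26.59 dB

26.6 dB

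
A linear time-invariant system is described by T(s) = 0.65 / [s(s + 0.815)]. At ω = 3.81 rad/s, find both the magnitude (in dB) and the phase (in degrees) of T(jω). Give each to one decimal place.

|j3.81 + 0.815| = √(3.81² + 0.815²) = 3.896
|j3.81| = 3.81
|T(j3.81)| = 0.65 / (3.896 × 3.81) = 0.043787
20 log₁₀(0.043787) = -27.17 dB
∠(j3.81 + 0.815) = arctan(3.81/0.815) = 77.93°
∠(j3.81) = 90.00°
∠T(j3.81) = − (77.93° + 90.00°) = -167.93°

|T| = -27.2 dB, ∠T = -167.9°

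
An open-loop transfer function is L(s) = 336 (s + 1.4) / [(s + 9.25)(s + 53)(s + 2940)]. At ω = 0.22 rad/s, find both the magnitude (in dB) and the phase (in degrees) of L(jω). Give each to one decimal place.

|j0.22 + 1.4| = √(0.22² + 1.4²) = 1.417
|j0.22 + 9.25| = √(0.22² + 9.25²) = 9.253
|j0.22 + 53| = √(0.22² + 53²) = 53
|j0.22 + 2940| = √(0.22² + 2940²) = 2940
|L(j0.22)| = 336 × 1.417 / (9.253 × 53 × 2940) = 0.00033027
20 log₁₀(0.00033027) = -69.62 dB
∠(j0.22 + 1.4) = arctan(0.22/1.4) = 8.93°
∠(j0.22 + 9.25) = arctan(0.22/9.25) = 1.36°
∠(j0.22 + 53) = arctan(0.22/53) = 0.24°
∠(j0.22 + 2940) = arctan(0.22/2940) = 0.00°
∠L(j0.22) = 8.93° − (1.36° + 0.24° + 0.00°) = 7.33°

|L| = -69.6 dB, ∠L = 7.3°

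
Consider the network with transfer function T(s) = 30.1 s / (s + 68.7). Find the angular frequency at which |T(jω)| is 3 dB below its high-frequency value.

For a single-pole high-pass, the −3 dB point is at the pole: ω = 68.7 rad/s.

68.7 rad/s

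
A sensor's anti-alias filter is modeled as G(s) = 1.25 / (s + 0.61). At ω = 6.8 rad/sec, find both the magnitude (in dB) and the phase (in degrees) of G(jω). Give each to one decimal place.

|G| = -14.7 dB, ∠G = -84.9°

|j6.8 + 0.61| = √(6.8² + 0.61²) = 6.827
|G(j6.8)| = 1.25 / 6.827 = 0.18309
20 log₁₀(0.18309) = -14.75 dB
∠(j6.8 + 0.61) = arctan(6.8/0.61) = 84.87°
∠G(j6.8) = −84.87° = -84.87°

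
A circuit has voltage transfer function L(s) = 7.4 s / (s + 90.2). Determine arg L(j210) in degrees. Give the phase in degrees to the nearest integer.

∠(j210) = 90.00°
∠(j210 + 90.2) = arctan(210/90.2) = 66.76°
∠L(j210) = 90.00° − 66.76° = 23.24°

23°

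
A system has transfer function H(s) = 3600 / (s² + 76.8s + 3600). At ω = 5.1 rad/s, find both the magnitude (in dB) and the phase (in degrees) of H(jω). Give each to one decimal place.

|(j5.1)² + 76.8(j5.1) + 3600| = |3574 + j391.68| = 3595
|H(j5.1)| = 3600 / 3595 = 1.0013
20 log₁₀(1.0013) = 0.01 dB
∠[(j5.1)² + 76.8(j5.1) + 3600] = ∠[3574 + j391.68] = 6.25°
∠H(j5.1) = −6.25° = -6.25°

|H| = 0.0 dB, ∠H = -6.3°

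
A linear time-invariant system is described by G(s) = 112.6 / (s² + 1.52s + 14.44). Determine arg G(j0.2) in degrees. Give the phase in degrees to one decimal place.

-1.2°

∠[(j0.2)² + 1.52(j0.2) + 14.44] = ∠[14.4 + j0.304] = 1.21°
∠G(j0.2) = −1.21° = -1.21°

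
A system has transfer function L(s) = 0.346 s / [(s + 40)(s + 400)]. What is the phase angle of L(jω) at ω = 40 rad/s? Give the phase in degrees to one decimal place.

∠(j40) = 90.00°
∠(j40 + 40) = arctan(40/40) = 45.00°
∠(j40 + 400) = arctan(40/400) = 5.71°
∠L(j40) = 90.00° − (45.00° + 5.71°) = 39.29°

39.3°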